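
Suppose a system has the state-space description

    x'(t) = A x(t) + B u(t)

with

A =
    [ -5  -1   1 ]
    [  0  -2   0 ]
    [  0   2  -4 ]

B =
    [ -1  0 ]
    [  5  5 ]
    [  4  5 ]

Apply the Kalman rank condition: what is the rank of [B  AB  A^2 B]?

2

AB = [[4, 0], [-10, -10], [-6, -10]]
A^2B = [[-16, 0], [20, 20], [4, 20]]
Controllability matrix C = [B  AB  A^2B] = [[-1, 0, 4, 0, -16, 0], [5, 5, -10, -10, 20, 20], [4, 5, -6, -10, 4, 20]]
The rows r1, r2, r3 of C are linearly dependent: -r1 - r2 + r3 = 0 (check each entry), so rank(C) ≤ 2.
The 2×2 minor from rows 1, 2, columns 1, 2 is (-1)·5 - 0·5 = -5 - 0 = -5 ≠ 0, so rank(C) = 2.
rank(C) = 2 < n = 3, so the pair (A, B) is not completely controllable.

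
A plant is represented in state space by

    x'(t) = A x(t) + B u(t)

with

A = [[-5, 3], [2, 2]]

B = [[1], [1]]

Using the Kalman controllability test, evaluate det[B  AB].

6

AB = [[-2], [4]]
Controllability matrix C = [B  AB] = [[1, -2], [1, 4]]
det(C) = 1·4 - (-2)·1 = 4 - (-2) = 6
Since det(C) ≠ 0, rank(C) = 2 and the system is completely controllable.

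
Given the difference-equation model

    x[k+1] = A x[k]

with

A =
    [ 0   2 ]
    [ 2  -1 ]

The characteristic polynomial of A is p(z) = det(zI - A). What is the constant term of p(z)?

-4

For a 2×2 matrix, det(zI - A) = z^2 - (tr A)z + det A.
tr A = -1, det A = -4.
So p(z) = z^2 + z - 4.
The constant term is -4.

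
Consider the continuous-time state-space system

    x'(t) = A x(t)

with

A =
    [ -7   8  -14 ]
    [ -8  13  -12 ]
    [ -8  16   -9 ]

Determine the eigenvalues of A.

det(sI - A) = s^3 - (tr A)s^2 + (M11 + M22 + M33)s - det A, where Mii is the 2×2 principal minor of A obtained by deleting row i and column i.
tr A = (-7) + 13 + (-9) = -3; M11 = 13·(-9) - (-12)·16 = -117 - (-192) = 75; M22 = (-7)·(-9) - (-14)·(-8) = 63 - 112 = -49; M33 = (-7)·13 - 8·(-8) = -91 - (-64) = -27; sum of minors = -1.
det A = (-7)·(13·(-9) - (-12)·16) - 8·((-8)·(-9) - (-12)·(-8)) + (-14)·((-8)·16 - 13·(-8)) = (-7)·75 - 8·(-24) + (-14)·(-24) = 3.
So p(s) = det(sI - A) = s^3 + 3s^2 - s - 3.
Rational-root test: any integer root divides -3. Testing small divisors, s = -1 works: p(-1) = -1 + 3 + 1 + (-3) = 0, so (s + 1) is a factor.
Dividing, p(s) = (s + 1)(s^2 + 2s - 3).
Factor s^2 + 2s - 3: two numbers with sum -2 and product -3 are 1 and -3, so s^2 + 2s - 3 = (s - 1)(s + 3).
Hence p(s) = (s - 1) (s + 1) (s + 3), with roots -3, -1, 1.
At least one eigenvalue has non-negative real part, so the system is not asymptotically stable.

-3, -1, 1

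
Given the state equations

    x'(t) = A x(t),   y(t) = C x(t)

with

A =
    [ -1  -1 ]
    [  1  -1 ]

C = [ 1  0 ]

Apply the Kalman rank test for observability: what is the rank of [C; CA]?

CA = [[-1, -1]]
Observability matrix O = [C; CA] = [[1, 0], [-1, -1]]
det(O) = 1·(-1) - 0·(-1) = -1 - 0 = -1 ≠ 0, so rank(O) = 2.
rank(O) = 2 = n, so the pair (A, C) is completely observable.

2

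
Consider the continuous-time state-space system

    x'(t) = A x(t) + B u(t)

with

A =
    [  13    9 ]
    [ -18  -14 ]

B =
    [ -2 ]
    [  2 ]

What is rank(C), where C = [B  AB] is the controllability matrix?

1

AB = [[-8], [8]]
Controllability matrix C = [B  AB] = [[-2, -8], [2, 8]]
Every column of C is a scalar multiple of column 1 = [-2, 2] (multipliers 1, 4), so the columns span a one-dimensional space.
C ≠ 0, hence rank(C) = 1.
rank(C) = 1 < n = 2, so the pair (A, B) is not completely controllable.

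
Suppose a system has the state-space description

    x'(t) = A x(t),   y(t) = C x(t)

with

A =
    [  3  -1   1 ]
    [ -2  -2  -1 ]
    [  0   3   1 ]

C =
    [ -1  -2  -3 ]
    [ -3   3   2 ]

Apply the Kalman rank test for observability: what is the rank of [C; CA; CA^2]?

3

CA = [[1, -4, -2], [-15, 3, -4]]
CA^2 = [[11, 1, 3], [-51, -3, -22]]
Observability matrix O = [C; CA; CA^2] = [[-1, -2, -3], [-3, 3, 2], [1, -4, -2], [-15, 3, -4], [11, 1, 3], [-51, -3, -22]]
Take the 3×3 submatrix of O formed by rows 1, 2, 3: [[-1, -2, -3], [-3, 3, 2], [1, -4, -2]]. Its determinant is (-1)·(3·(-2) - 2·(-4)) - (-2)·((-3)·(-2) - 2·1) + (-3)·((-3)·(-4) - 3·1) = (-1)·2 - (-2)·4 + (-3)·9 = -21 ≠ 0.
So rank(O) ≥ 3; since O has 3 columns, rank(O) = 3.
rank(O) = 3 = n, so the pair (A, C) is completely observable.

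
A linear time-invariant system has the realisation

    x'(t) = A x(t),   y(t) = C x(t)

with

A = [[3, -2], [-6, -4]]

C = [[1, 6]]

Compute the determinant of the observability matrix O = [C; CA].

CA = [[-33, -26]]
Observability matrix O = [C; CA] = [[1, 6], [-33, -26]]
det(O) = 1·(-26) - 6·(-33) = -26 - (-198) = 172
Since det(O) ≠ 0, rank(O) = 2 and the system is completely observable.

172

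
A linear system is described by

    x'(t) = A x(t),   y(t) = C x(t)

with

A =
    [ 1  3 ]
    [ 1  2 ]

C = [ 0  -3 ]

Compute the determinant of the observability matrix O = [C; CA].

CA = [[-3, -6]]
Observability matrix O = [C; CA] = [[0, -3], [-3, -6]]
det(O) = 0·(-6) - (-3)·(-3) = 0 - 9 = -9
Since det(O) ≠ 0, rank(O) = 2 and the system is completely observable.

-9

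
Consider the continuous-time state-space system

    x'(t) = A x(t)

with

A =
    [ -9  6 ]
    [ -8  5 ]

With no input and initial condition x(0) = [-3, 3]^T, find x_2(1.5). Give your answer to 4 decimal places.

det(sI - A) = s^2 - (tr A)s + det A, with tr A = (-9) + 5 = -4 and det A = (-9)·5 - 6·(-8) = -45 - (-48) = 3.
So p(s) = det(sI - A) = s^2 + 4s + 3.
Factor s^2 + 4s + 3: two numbers with sum -4 and product 3 are -1 and -3, so s^2 + 4s + 3 = (s + 1)(s + 3).
Hence p(s) = (s + 1) (s + 3), with roots -3, -1.
The eigenvalues -3, -1 are distinct and real, so A is diagonalisable and x(t) = e^{At} x(0) = V diag(e^{λ_i t}) V^{-1} x(0), where the columns of V are the eigenvectors.
λ = -3: A - (-3)I = [[-6, 6], [-8, 8]]. Row 1 gives (-6)·v1 + 6·v2 = 0, so take v_1 = [-1, -1]^T.
λ = -1: A - (-1)I = [[-8, 6], [-8, 6]]. Row 1 gives (-8)·v1 + 6·v2 = 0, so take v_2 = [3, 4]^T.
V = [v_1 v_2] = [[-1, 3], [-1, 4]] has det V = -1, so V^{-1} = adj(V)/det V = [[-4, 3], [-1, 1]].
Modal coordinates z(0) = V^{-1} x(0): (-4)·(-3) + 3·3 = 21; (-1)·(-3) + 1·3 = 6; so z(0) = [21, 6]^T.
x_2(t) = Σ_i (v_i)_2 · z_i(0) · e^{λ_i t} (row 2 of V times the modal terms).
x_2(1.5) = (-1)·21·e^{-3·1.5} + 4·6·e^{-1·1.5} = (-21)·0.011109 + 24·0.223130 = 5.1218.

5.1218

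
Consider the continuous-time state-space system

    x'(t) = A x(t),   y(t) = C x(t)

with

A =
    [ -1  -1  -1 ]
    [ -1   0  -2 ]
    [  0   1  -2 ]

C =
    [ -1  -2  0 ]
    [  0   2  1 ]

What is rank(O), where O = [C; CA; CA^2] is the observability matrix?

CA = [[3, 1, 5], [-2, 1, -6]]
CA^2 = [[-4, 2, -15], [1, -4, 12]]
Observability matrix O = [C; CA; CA^2] = [[-1, -2, 0], [0, 2, 1], [3, 1, 5], [-2, 1, -6], [-4, 2, -15], [1, -4, 12]]
Take the 3×3 submatrix of O formed by rows 1, 2, 3: [[-1, -2, 0], [0, 2, 1], [3, 1, 5]]. Its determinant is (-1)·(2·5 - 1·1) - (-2)·(0·5 - 1·3) + 0·(0·1 - 2·3) = (-1)·9 - (-2)·(-3) + 0·(-6) = -15 ≠ 0.
So rank(O) ≥ 3; since O has 3 columns, rank(O) = 3.
rank(O) = 3 = n, so the pair (A, C) is completely observable.

3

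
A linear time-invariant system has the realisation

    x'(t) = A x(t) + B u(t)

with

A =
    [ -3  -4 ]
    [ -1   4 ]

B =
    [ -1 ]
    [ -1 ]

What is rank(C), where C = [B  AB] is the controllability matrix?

AB = [[7], [-3]]
Controllability matrix C = [B  AB] = [[-1, 7], [-1, -3]]
det(C) = (-1)·(-3) - 7·(-1) = 3 - (-7) = 10 ≠ 0, so rank(C) = 2.
rank(C) = 2 = n, so the pair (A, B) is completely controllable.

2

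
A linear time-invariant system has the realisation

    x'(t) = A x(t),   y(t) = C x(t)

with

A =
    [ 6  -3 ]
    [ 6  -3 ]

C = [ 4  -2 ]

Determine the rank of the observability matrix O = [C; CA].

CA = [[12, -6]]
Observability matrix O = [C; CA] = [[4, -2], [12, -6]]
Every row of O is a scalar multiple of row 1 = [4, -2] (multipliers 1, 3), so the rows span a one-dimensional space.
O ≠ 0, hence rank(O) = 1.
rank(O) = 1 < n = 2, so the pair (A, C) is not completely observable.

1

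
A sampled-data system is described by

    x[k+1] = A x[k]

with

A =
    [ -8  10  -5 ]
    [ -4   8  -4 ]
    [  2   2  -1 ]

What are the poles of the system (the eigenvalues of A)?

det(zI - A) = z^3 - (tr A)z^2 + (M11 + M22 + M33)z - det A, where Mii is the 2×2 principal minor of A obtained by deleting row i and column i.
tr A = (-8) + 8 + (-1) = -1; M11 = 8·(-1) - (-4)·2 = -8 - (-8) = 0; M22 = (-8)·(-1) - (-5)·2 = 8 - (-10) = 18; M33 = (-8)·8 - 10·(-4) = -64 - (-40) = -24; sum of minors = -6.
det A = (-8)·(8·(-1) - (-4)·2) - 10·((-4)·(-1) - (-4)·2) + (-5)·((-4)·2 - 8·2) = (-8)·0 - 10·12 + (-5)·(-24) = 0.
So p(z) = det(zI - A) = z^3 + z^2 - 6z.
The constant term is 0, so p(z) = z(z^2 + z - 6).
Factor z^2 + z - 6: two numbers with sum -1 and product -6 are 2 and -3, so z^2 + z - 6 = (z - 2)(z + 3).
Hence p(z) = z (z - 2) (z + 3), with roots -3, 0, 2.

-3, 0, 2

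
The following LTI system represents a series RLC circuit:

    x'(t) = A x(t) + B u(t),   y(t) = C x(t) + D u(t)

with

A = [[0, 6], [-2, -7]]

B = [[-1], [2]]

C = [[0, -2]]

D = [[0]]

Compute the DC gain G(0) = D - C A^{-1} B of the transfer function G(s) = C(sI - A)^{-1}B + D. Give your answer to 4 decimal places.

G(0) = C(-A)^{-1}B + D = -C A^{-1} B + D.
det A = 12, so A^{-1} = (1/12)·adj(A) = [[-7/12, -1/2], [1/6, 0]]
A^{-1} B = [-5/12, -1/6]^T
C A^{-1} B = 1/3
G(0) = D - C A^{-1} B = 0 - (1/3) = -1/3 ≈ -0.3333

-0.3333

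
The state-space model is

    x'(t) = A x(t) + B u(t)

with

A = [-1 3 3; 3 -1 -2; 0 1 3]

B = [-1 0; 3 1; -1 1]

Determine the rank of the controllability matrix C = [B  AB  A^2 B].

AB = [[7, 6], [-4, -3], [0, 4]]
A^2B = [[-19, -3], [25, 13], [-4, 9]]
Controllability matrix C = [B  AB  A^2B] = [[-1, 0, 7, 6, -19, -3], [3, 1, -4, -3, 25, 13], [-1, 1, 0, 4, -4, 9]]
Take the 3×3 submatrix of C formed by columns 1, 2, 3: [[-1, 0, 7], [3, 1, -4], [-1, 1, 0]]. Its determinant is (-1)·(1·0 - (-4)·1) - 0·(3·0 - (-4)·(-1)) + 7·(3·1 - 1·(-1)) = (-1)·4 - 0·(-4) + 7·4 = 24 ≠ 0.
So rank(C) ≥ 3; since C has 3 rows, rank(C) = 3.
rank(C) = 3 = n, so the pair (A, B) is completely controllable.

3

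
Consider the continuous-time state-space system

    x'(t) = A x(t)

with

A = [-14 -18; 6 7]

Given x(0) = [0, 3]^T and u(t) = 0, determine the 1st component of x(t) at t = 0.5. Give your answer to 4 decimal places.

det(sI - A) = s^2 - (tr A)s + det A, with tr A = (-14) + 7 = -7 and det A = (-14)·7 - (-18)·6 = -98 - (-108) = 10.
So p(s) = det(sI - A) = s^2 + 7s + 10.
Factor s^2 + 7s + 10: two numbers with sum -7 and product 10 are -2 and -5, so s^2 + 7s + 10 = (s + 2)(s + 5).
Hence p(s) = (s + 2) (s + 5), with roots -5, -2.
The eigenvalues -5, -2 are distinct and real, so A is diagonalisable and x(t) = e^{At} x(0) = V diag(e^{λ_i t}) V^{-1} x(0), where the columns of V are the eigenvectors.
λ = -5: A - (-5)I = [[-9, -18], [6, 12]]. Row 1 gives (-9)·v1 + (-18)·v2 = 0, so take v_1 = [-2, 1]^T.
λ = -2: A - (-2)I = [[-12, -18], [6, 9]]. Row 1 gives (-12)·v1 + (-18)·v2 = 0, so take v_2 = [-3, 2]^T.
V = [v_1 v_2] = [[-2, -3], [1, 2]] has det V = -1, so V^{-1} = adj(V)/det V = [[-2, -3], [1, 2]].
Modal coordinates z(0) = V^{-1} x(0): (-2)·0 + (-3)·3 = -9; 1·0 + 2·3 = 6; so z(0) = [-9, 6]^T.
x_1(t) = Σ_i (v_i)_1 · z_i(0) · e^{λ_i t} (row 1 of V times the modal terms).
x_1(0.5) = (-2)·(-9)·e^{-5·0.5} + (-3)·6·e^{-2·0.5} = 18·0.082085 + (-18)·0.367879 = -5.1443.

-5.1443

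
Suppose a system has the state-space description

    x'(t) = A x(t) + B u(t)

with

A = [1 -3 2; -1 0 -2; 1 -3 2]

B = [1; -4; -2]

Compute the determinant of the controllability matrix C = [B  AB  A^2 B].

AB = [[9], [3], [9]]
A^2B = [[18], [-27], [18]]
Controllability matrix C = [B  AB  A^2B] = [[1, 9, 18], [-4, 3, -27], [-2, 9, 18]]
Expanding along the first row, det(C) = 1·(3·18 - (-27)·9) - 9·((-4)·18 - (-27)·(-2)) + 18·((-4)·9 - 3·(-2)) = 1·297 - 9·(-126) + 18·(-30) = 891
Since det(C) ≠ 0, rank(C) = 3 and the system is completely controllable.

891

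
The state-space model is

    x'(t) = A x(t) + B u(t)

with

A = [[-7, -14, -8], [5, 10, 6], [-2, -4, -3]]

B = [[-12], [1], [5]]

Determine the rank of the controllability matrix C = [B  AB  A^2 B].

AB = [[30], [-20], [5]]
A^2B = [[30], [-20], [5]]
Controllability matrix C = [B  AB  A^2B] = [[-12, 30, 30], [1, -20, -20], [5, 5, 5]]
The rows r1, r2, r3 of C are linearly dependent: r1 + 2·r2 + 2·r3 = 0 (check each entry), so rank(C) ≤ 2.
The 2×2 minor from rows 1, 2, columns 1, 2 is (-12)·(-20) - 30·1 = 240 - 30 = 210 ≠ 0, so rank(C) = 2.
rank(C) = 2 < n = 3, so the pair (A, B) is not completely controllable.

2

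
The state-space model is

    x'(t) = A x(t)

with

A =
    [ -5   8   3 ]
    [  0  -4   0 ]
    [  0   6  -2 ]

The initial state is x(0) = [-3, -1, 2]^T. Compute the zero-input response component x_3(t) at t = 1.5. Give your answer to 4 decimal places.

det(sI - A) = s^3 - (tr A)s^2 + (M11 + M22 + M33)s - det A, where Mii is the 2×2 principal minor of A obtained by deleting row i and column i.
tr A = (-5) + (-4) + (-2) = -11; M11 = (-4)·(-2) - 0·6 = 8 - 0 = 8; M22 = (-5)·(-2) - 3·0 = 10 - 0 = 10; M33 = (-5)·(-4) - 8·0 = 20 - 0 = 20; sum of minors = 38.
det A = (-5)·((-4)·(-2) - 0·6) - 8·(0·(-2) - 0·0) + 3·(0·6 - (-4)·0) = (-5)·8 - 8·0 + 3·0 = -40.
So p(s) = det(sI - A) = s^3 + 11s^2 + 38s + 40.
Rational-root test: any integer root divides 40. Testing small divisors, s = -2 works: p(-2) = -8 + 44 + (-76) + 40 = 0, so (s + 2) is a factor.
Dividing, p(s) = (s + 2)(s^2 + 9s + 20).
Factor s^2 + 9s + 20: two numbers with sum -9 and product 20 are -4 and -5, so s^2 + 9s + 20 = (s + 4)(s + 5).
Hence p(s) = (s + 2) (s + 4) (s + 5), with roots -5, -4, -2.
The eigenvalues -5, -4, -2 are distinct and real, so A is diagonalisable and x(t) = e^{At} x(0) = V diag(e^{λ_i t}) V^{-1} x(0), where the columns of V are the eigenvectors.
λ = -5: A - (-5)I = [[0, 8, 3], [0, 1, 0], [0, 6, 3]]. v must be orthogonal to every row; (row 1) × (row 2) = [-3, 0, 0], so take v_1 = [1, 0, 0]^T.
λ = -4: A - (-4)I = [[-1, 8, 3], [0, 0, 0], [0, 6, 2]]. v must be orthogonal to every row; (row 1) × (row 3) = [-2, 2, -6], so take v_2 = [-1, 1, -3]^T.
λ = -2: A - (-2)I = [[-3, 8, 3], [0, -2, 0], [0, 6, 0]]. v must be orthogonal to every row; (row 1) × (row 2) = [6, 0, 6], so take v_3 = [1, 0, 1]^T.
V = [v_1 v_2 v_3] = [[1, -1, 1], [0, 1, 0], [0, -3, 1]] has det V = 1, so V^{-1} = adj(V)/det V = [[1, -2, -1], [0, 1, 0], [0, 3, 1]].
Modal coordinates z(0) = V^{-1} x(0): 1·(-3) + (-2)·(-1) + (-1)·2 = -3; 0·(-3) + 1·(-1) + 0·2 = -1; 0·(-3) + 3·(-1) + 1·2 = -1; so z(0) = [-3, -1, -1]^T.
x_3(t) = Σ_i (v_i)_3 · z_i(0) · e^{λ_i t} (row 3 of V times the modal terms).
x_3(1.5) = 0·(-3)·e^{-5·1.5} + (-3)·(-1)·e^{-4·1.5} + 1·(-1)·e^{-2·1.5} = 0·0.00055308 + 3·0.00247875 + (-1)·0.04978707 = -0.0424.

-0.0424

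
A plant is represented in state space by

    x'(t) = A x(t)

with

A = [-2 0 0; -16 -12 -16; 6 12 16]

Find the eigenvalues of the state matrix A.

-2, 0, 4

det(sI - A) = s^3 - (tr A)s^2 + (M11 + M22 + M33)s - det A, where Mii is the 2×2 principal minor of A obtained by deleting row i and column i.
tr A = (-2) + (-12) + 16 = 2; M11 = (-12)·16 - (-16)·12 = -192 - (-192) = 0; M22 = (-2)·16 - 0·6 = -32 - 0 = -32; M33 = (-2)·(-12) - 0·(-16) = 24 - 0 = 24; sum of minors = -8.
det A = (-2)·((-12)·16 - (-16)·12) - 0·((-16)·16 - (-16)·6) + 0·((-16)·12 - (-12)·6) = (-2)·0 - 0·(-160) + 0·(-120) = 0.
So p(s) = det(sI - A) = s^3 - 2s^2 - 8s.
The constant term is 0, so p(s) = s(s^2 - 2s - 8).
Factor s^2 - 2s - 8: two numbers with sum 2 and product -8 are 4 and -2, so s^2 - 2s - 8 = (s - 4)(s + 2).
Hence p(s) = s (s - 4) (s + 2), with roots -2, 0, 4.
At least one eigenvalue has non-negative real part, so the system is not asymptotically stable.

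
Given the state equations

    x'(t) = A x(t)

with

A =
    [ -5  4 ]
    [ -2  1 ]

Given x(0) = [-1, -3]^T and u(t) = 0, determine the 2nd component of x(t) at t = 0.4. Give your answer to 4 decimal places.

-2.7492

det(sI - A) = s^2 - (tr A)s + det A, with tr A = (-5) + 1 = -4 and det A = (-5)·1 - 4·(-2) = -5 - (-8) = 3.
So p(s) = det(sI - A) = s^2 + 4s + 3.
Factor s^2 + 4s + 3: two numbers with sum -4 and product 3 are -1 and -3, so s^2 + 4s + 3 = (s + 1)(s + 3).
Hence p(s) = (s + 1) (s + 3), with roots -3, -1.
The eigenvalues -3, -1 are distinct and real, so A is diagonalisable and x(t) = e^{At} x(0) = V diag(e^{λ_i t}) V^{-1} x(0), where the columns of V are the eigenvectors.
λ = -3: A - (-3)I = [[-2, 4], [-2, 4]]. Row 1 gives (-2)·v1 + 4·v2 = 0, so take v_1 = [2, 1]^T.
λ = -1: A - (-1)I = [[-4, 4], [-2, 2]]. Row 1 gives (-4)·v1 + 4·v2 = 0, so take v_2 = [1, 1]^T.
V = [v_1 v_2] = [[2, 1], [1, 1]] has det V = 1, so V^{-1} = adj(V)/det V = [[1, -1], [-1, 2]].
Modal coordinates z(0) = V^{-1} x(0): 1·(-1) + (-1)·(-3) = 2; (-1)·(-1) + 2·(-3) = -5; so z(0) = [2, -5]^T.
x_2(t) = Σ_i (v_i)_2 · z_i(0) · e^{λ_i t} (row 2 of V times the modal terms).
x_2(0.4) = 1·2·e^{-3·0.4} + 1·(-5)·e^{-1·0.4} = 2·0.301194 + (-5)·0.670320 = -2.7492.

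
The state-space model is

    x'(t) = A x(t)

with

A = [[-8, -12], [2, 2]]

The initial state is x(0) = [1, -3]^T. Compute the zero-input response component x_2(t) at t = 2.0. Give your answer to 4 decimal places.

det(sI - A) = s^2 - (tr A)s + det A, with tr A = (-8) + 2 = -6 and det A = (-8)·2 - (-12)·2 = -16 - (-24) = 8.
So p(s) = det(sI - A) = s^2 + 6s + 8.
Factor s^2 + 6s + 8: two numbers with sum -6 and product 8 are -2 and -4, so s^2 + 6s + 8 = (s + 2)(s + 4).
Hence p(s) = (s + 2) (s + 4), with roots -4, -2.
The eigenvalues -4, -2 are distinct and real, so A is diagonalisable and x(t) = e^{At} x(0) = V diag(e^{λ_i t}) V^{-1} x(0), where the columns of V are the eigenvectors.
λ = -4: A - (-4)I = [[-4, -12], [2, 6]]. Row 1 gives (-4)·v1 + (-12)·v2 = 0, so take v_1 = [3, -1]^T.
λ = -2: A - (-2)I = [[-6, -12], [2, 4]]. Row 1 gives (-6)·v1 + (-12)·v2 = 0, so take v_2 = [2, -1]^T.
V = [v_1 v_2] = [[3, 2], [-1, -1]] has det V = -1, so V^{-1} = adj(V)/det V = [[1, 2], [-1, -3]].
Modal coordinates z(0) = V^{-1} x(0): 1·1 + 2·(-3) = -5; (-1)·1 + (-3)·(-3) = 8; so z(0) = [-5, 8]^T.
x_2(t) = Σ_i (v_i)_2 · z_i(0) · e^{λ_i t} (row 2 of V times the modal terms).
x_2(2.0) = (-1)·(-5)·e^{-4·2.0} + (-1)·8·e^{-2·2.0} = 5·0.00033546 + (-8)·0.01831564 = -0.1448.

-0.1448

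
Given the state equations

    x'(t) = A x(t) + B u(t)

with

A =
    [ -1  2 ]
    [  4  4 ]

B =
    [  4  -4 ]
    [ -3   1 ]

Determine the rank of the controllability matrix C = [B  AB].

2

AB = [[-10, 6], [4, -12]]
Controllability matrix C = [B  AB] = [[4, -4, -10, 6], [-3, 1, 4, -12]]
Take the 2×2 submatrix of C formed by columns 1, 2: [[4, -4], [-3, 1]]. Its determinant is 4·1 - (-4)·(-3) = 4 - 12 = -8 ≠ 0.
So rank(C) ≥ 2; since C has 2 rows, rank(C) = 2.
rank(C) = 2 = n, so the pair (A, B) is completely controllable.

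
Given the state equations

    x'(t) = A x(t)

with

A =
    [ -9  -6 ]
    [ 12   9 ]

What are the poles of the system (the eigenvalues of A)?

-3, 3

det(sI - A) = s^2 - (tr A)s + det A, with tr A = (-9) + 9 = 0 and det A = (-9)·9 - (-6)·12 = -81 - (-72) = -9.
So p(s) = det(sI - A) = s^2 - 9.
Factor s^2 - 9: two numbers with sum 0 and product -9 are 3 and -3, so s^2 - 9 = (s - 3)(s + 3).
Hence p(s) = (s - 3) (s + 3), with roots -3, 3.
At least one eigenvalue has non-negative real part, so the system is not asymptotically stable.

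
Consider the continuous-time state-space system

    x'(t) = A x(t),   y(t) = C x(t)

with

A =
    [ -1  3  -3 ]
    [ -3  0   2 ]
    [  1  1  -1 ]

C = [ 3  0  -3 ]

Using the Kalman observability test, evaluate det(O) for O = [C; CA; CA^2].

-540

CA = [[-6, 6, -6]]
CA^2 = [[-18, -24, 36]]
Observability matrix O = [C; CA; CA^2] = [[3, 0, -3], [-6, 6, -6], [-18, -24, 36]]
Expanding along the first row, det(O) = 3·(6·36 - (-6)·(-24)) - 0·((-6)·36 - (-6)·(-18)) + (-3)·((-6)·(-24) - 6·(-18)) = 3·72 - 0·(-324) + (-3)·252 = -540
Since det(O) ≠ 0, rank(O) = 3 and the system is completely observable.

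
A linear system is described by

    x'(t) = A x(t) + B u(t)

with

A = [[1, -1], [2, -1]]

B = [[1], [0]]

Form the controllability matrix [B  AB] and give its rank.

2

AB = [[1], [2]]
Controllability matrix C = [B  AB] = [[1, 1], [0, 2]]
det(C) = 1·2 - 1·0 = 2 - 0 = 2 ≠ 0, so rank(C) = 2.
rank(C) = 2 = n, so the pair (A, B) is completely controllable.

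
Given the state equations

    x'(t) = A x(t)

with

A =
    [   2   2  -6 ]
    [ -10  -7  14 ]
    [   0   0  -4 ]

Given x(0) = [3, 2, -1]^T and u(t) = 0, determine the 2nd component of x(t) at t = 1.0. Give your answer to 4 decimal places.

det(sI - A) = s^3 - (tr A)s^2 + (M11 + M22 + M33)s - det A, where Mii is the 2×2 principal minor of A obtained by deleting row i and column i.
tr A = 2 + (-7) + (-4) = -9; M11 = (-7)·(-4) - 14·0 = 28 - 0 = 28; M22 = 2·(-4) - (-6)·0 = -8 - 0 = -8; M33 = 2·(-7) - 2·(-10) = -14 - (-20) = 6; sum of minors = 26.
det A = 2·((-7)·(-4) - 14·0) - 2·((-10)·(-4) - 14·0) + (-6)·((-10)·0 - (-7)·0) = 2·28 - 2·40 + (-6)·0 = -24.
So p(s) = det(sI - A) = s^3 + 9s^2 + 26s + 24.
Rational-root test: any integer root divides 24. Testing small divisors, s = -2 works: p(-2) = -8 + 36 + (-52) + 24 = 0, so (s + 2) is a factor.
Dividing, p(s) = (s + 2)(s^2 + 7s + 12).
Factor s^2 + 7s + 12: two numbers with sum -7 and product 12 are -3 and -4, so s^2 + 7s + 12 = (s + 3)(s + 4).
Hence p(s) = (s + 2) (s + 3) (s + 4), with roots -4, -3, -2.
The eigenvalues -4, -3, -2 are distinct and real, so A is diagonalisable and x(t) = e^{At} x(0) = V diag(e^{λ_i t}) V^{-1} x(0), where the columns of V are the eigenvectors.
λ = -4: A - (-4)I = [[6, 2, -6], [-10, -3, 14], [0, 0, 0]]. v must be orthogonal to every row; (row 1) × (row 2) = [10, -24, 2], so take v_1 = [5, -12, 1]^T.
λ = -3: A - (-3)I = [[5, 2, -6], [-10, -4, 14], [0, 0, -1]]. v must be orthogonal to every row; (row 1) × (row 2) = [4, -10, 0], so take v_2 = [-2, 5, 0]^T.
λ = -2: A - (-2)I = [[4, 2, -6], [-10, -5, 14], [0, 0, -2]]. v must be orthogonal to every row; (row 1) × (row 2) = [-2, 4, 0], so take v_3 = [1, -2, 0]^T.
V = [v_1 v_2 v_3] = [[5, -2, 1], [-12, 5, -2], [1, 0, 0]] has det V = -1, so V^{-1} = adj(V)/det V = [[0, 0, 1], [2, 1, 2], [5, 2, -1]].
Modal coordinates z(0) = V^{-1} x(0): 0·3 + 0·2 + 1·(-1) = -1; 2·3 + 1·2 + 2·(-1) = 6; 5·3 + 2·2 + (-1)·(-1) = 20; so z(0) = [-1, 6, 20]^T.
x_2(t) = Σ_i (v_i)_2 · z_i(0) · e^{λ_i t} (row 2 of V times the modal terms).
x_2(1.0) = (-12)·(-1)·e^{-4·1.0} + 5·6·e^{-3·1.0} + (-2)·20·e^{-2·1.0} = 12·0.018316 + 30·0.049787 + (-40)·0.135335 = -3.7000.

-3.7000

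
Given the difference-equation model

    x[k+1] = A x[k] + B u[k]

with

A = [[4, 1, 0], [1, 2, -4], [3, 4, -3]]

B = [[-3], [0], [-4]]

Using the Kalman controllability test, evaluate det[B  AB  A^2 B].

AB = [[-12], [13], [3]]
A^2B = [[-35], [2], [7]]
Controllability matrix C = [B  AB  A^2B] = [[-3, -12, -35], [0, 13, 2], [-4, 3, 7]]
Expanding along the first row, det(C) = (-3)·(13·7 - 2·3) - (-12)·(0·7 - 2·(-4)) + (-35)·(0·3 - 13·(-4)) = (-3)·85 - (-12)·8 + (-35)·52 = -1979
Since det(C) ≠ 0, rank(C) = 3 and the system is completely controllable.

-1979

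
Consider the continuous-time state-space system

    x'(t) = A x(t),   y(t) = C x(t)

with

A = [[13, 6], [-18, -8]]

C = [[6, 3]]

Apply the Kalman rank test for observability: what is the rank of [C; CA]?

1

CA = [[24, 12]]
Observability matrix O = [C; CA] = [[6, 3], [24, 12]]
Every row of O is a scalar multiple of row 1 = [6, 3] (multipliers 1, 4), so the rows span a one-dimensional space.
O ≠ 0, hence rank(O) = 1.
rank(O) = 1 < n = 2, so the pair (A, C) is not completely observable.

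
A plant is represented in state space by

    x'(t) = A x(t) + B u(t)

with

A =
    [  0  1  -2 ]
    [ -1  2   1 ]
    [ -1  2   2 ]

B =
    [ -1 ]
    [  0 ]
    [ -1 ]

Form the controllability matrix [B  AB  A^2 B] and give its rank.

3

AB = [[2], [0], [-1]]
A^2B = [[2], [-3], [-4]]
Controllability matrix C = [B  AB  A^2B] = [[-1, 2, 2], [0, 0, -3], [-1, -1, -4]]
det(C) = (-1)·(0·(-4) - (-3)·(-1)) - 2·(0·(-4) - (-3)·(-1)) + 2·(0·(-1) - 0·(-1)) = (-1)·(-3) - 2·(-3) + 2·0 = 9 ≠ 0, so rank(C) = 3.
rank(C) = 3 = n, so the pair (A, B) is completely controllable.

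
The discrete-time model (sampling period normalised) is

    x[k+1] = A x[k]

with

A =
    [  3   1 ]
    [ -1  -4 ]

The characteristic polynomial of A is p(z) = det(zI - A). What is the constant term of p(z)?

For a 2×2 matrix, det(zI - A) = z^2 - (tr A)z + det A.
tr A = -1, det A = -11.
So p(z) = z^2 + z - 11.
The constant term is -11.

-11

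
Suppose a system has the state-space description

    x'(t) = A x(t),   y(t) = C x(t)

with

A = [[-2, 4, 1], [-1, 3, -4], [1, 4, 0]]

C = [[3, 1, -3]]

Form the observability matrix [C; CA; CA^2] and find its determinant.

CA = [[-10, 3, -1]]
CA^2 = [[16, -35, -22]]
Observability matrix O = [C; CA; CA^2] = [[3, 1, -3], [-10, 3, -1], [16, -35, -22]]
Expanding along the first row, det(O) = 3·(3·(-22) - (-1)·(-35)) - 1·((-10)·(-22) - (-1)·16) + (-3)·((-10)·(-35) - 3·16) = 3·(-101) - 1·236 + (-3)·302 = -1445
Since det(O) ≠ 0, rank(O) = 3 and the system is completely observable.

-1445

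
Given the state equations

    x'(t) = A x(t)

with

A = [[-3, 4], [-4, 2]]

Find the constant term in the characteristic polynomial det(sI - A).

10

For a 2×2 matrix, det(sI - A) = s^2 - (tr A)s + det A.
tr A = -1, det A = 10.
So p(s) = s^2 + s + 10.
The constant term is 10.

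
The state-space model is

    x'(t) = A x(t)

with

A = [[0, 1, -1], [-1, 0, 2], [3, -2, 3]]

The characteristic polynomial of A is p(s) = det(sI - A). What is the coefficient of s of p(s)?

8

Expand det(sI - A) for the 3×3 matrix.
p(s) = s^3 - 3s^2 + 8s - 7.
(Check: constant term = det(-A) = (-1)^3 det A = -7; coefficient of s^2 = -tr A = -3.)
The coefficient of s is 8.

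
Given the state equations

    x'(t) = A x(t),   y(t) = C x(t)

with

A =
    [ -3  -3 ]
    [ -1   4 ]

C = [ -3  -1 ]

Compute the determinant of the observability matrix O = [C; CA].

CA = [[10, 5]]
Observability matrix O = [C; CA] = [[-3, -1], [10, 5]]
det(O) = (-3)·5 - (-1)·10 = -15 - (-10) = -5
Since det(O) ≠ 0, rank(O) = 2 and the system is completely observable.

-5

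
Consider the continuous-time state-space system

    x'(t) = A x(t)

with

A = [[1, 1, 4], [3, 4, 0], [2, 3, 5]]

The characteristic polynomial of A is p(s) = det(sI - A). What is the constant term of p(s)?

Expand det(sI - A) for the 3×3 matrix.
p(s) = s^3 - 10s^2 + 18s - 9.
(Check: constant term = det(-A) = (-1)^3 det A = -9; coefficient of s^2 = -tr A = -10.)
The constant term is -9.

-9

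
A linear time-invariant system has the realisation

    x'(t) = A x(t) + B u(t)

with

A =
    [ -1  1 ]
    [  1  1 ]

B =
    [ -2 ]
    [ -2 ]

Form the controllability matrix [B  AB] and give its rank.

AB = [[0], [-4]]
Controllability matrix C = [B  AB] = [[-2, 0], [-2, -4]]
det(C) = (-2)·(-4) - 0·(-2) = 8 - 0 = 8 ≠ 0, so rank(C) = 2.
rank(C) = 2 = n, so the pair (A, B) is completely controllable.

2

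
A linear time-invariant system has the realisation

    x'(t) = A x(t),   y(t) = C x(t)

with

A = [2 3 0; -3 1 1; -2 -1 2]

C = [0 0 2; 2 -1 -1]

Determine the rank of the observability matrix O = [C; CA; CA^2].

CA = [[-4, -2, 4], [9, 6, -3]]
CA^2 = [[-10, -18, 6], [6, 36, 0]]
Observability matrix O = [C; CA; CA^2] = [[0, 0, 2], [2, -1, -1], [-4, -2, 4], [9, 6, -3], [-10, -18, 6], [6, 36, 0]]
Take the 3×3 submatrix of O formed by rows 1, 2, 3: [[0, 0, 2], [2, -1, -1], [-4, -2, 4]]. Its determinant is 0·((-1)·4 - (-1)·(-2)) - 0·(2·4 - (-1)·(-4)) + 2·(2·(-2) - (-1)·(-4)) = 0·(-6) - 0·4 + 2·(-8) = -16 ≠ 0.
So rank(O) ≥ 3; since O has 3 columns, rank(O) = 3.
rank(O) = 3 = n, so the pair (A, C) is completely observable.

3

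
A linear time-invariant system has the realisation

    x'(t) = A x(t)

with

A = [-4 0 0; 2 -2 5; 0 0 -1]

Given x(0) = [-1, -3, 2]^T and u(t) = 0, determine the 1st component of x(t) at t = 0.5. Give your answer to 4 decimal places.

-0.1353

det(sI - A) = s^3 - (tr A)s^2 + (M11 + M22 + M33)s - det A, where Mii is the 2×2 principal minor of A obtained by deleting row i and column i.
tr A = (-4) + (-2) + (-1) = -7; M11 = (-2)·(-1) - 5·0 = 2 - 0 = 2; M22 = (-4)·(-1) - 0·0 = 4 - 0 = 4; M33 = (-4)·(-2) - 0·2 = 8 - 0 = 8; sum of minors = 14.
det A = (-4)·((-2)·(-1) - 5·0) - 0·(2·(-1) - 5·0) + 0·(2·0 - (-2)·0) = (-4)·2 - 0·(-2) + 0·0 = -8.
So p(s) = det(sI - A) = s^3 + 7s^2 + 14s + 8.
Rational-root test: any integer root divides 8. Testing small divisors, s = -1 works: p(-1) = -1 + 7 + (-14) + 8 = 0, so (s + 1) is a factor.
Dividing, p(s) = (s + 1)(s^2 + 6s + 8).
Factor s^2 + 6s + 8: two numbers with sum -6 and product 8 are -2 and -4, so s^2 + 6s + 8 = (s + 2)(s + 4).
Hence p(s) = (s + 1) (s + 2) (s + 4), with roots -4, -2, -1.
The eigenvalues -4, -2, -1 are distinct and real, so A is diagonalisable and x(t) = e^{At} x(0) = V diag(e^{λ_i t}) V^{-1} x(0), where the columns of V are the eigenvectors.
λ = -4: A - (-4)I = [[0, 0, 0], [2, 2, 5], [0, 0, 3]]. v must be orthogonal to every row; (row 2) × (row 3) = [6, -6, 0], so take v_1 = [1, -1, 0]^T.
λ = -2: A - (-2)I = [[-2, 0, 0], [2, 0, 5], [0, 0, 1]]. v must be orthogonal to every row; (row 1) × (row 2) = [0, 10, 0], so take v_2 = [0, 1, 0]^T.
λ = -1: A - (-1)I = [[-3, 0, 0], [2, -1, 5], [0, 0, 0]]. v must be orthogonal to every row; (row 1) × (row 2) = [0, 15, 3], so take v_3 = [0, 5, 1]^T.
V = [v_1 v_2 v_3] = [[1, 0, 0], [-1, 1, 5], [0, 0, 1]] has det V = 1, so V^{-1} = adj(V)/det V = [[1, 0, 0], [1, 1, -5], [0, 0, 1]].
Modal coordinates z(0) = V^{-1} x(0): 1·(-1) + 0·(-3) + 0·2 = -1; 1·(-1) + 1·(-3) + (-5)·2 = -14; 0·(-1) + 0·(-3) + 1·2 = 2; so z(0) = [-1, -14, 2]^T.
x_1(t) = Σ_i (v_i)_1 · z_i(0) · e^{λ_i t} (row 1 of V times the modal terms).
x_1(0.5) = 1·(-1)·e^{-4·0.5} + 0·(-14)·e^{-2·0.5} + 0·2·e^{-1·0.5} = (-1)·0.135335 + 0·0.367879 + 0·0.606531 = -0.1353.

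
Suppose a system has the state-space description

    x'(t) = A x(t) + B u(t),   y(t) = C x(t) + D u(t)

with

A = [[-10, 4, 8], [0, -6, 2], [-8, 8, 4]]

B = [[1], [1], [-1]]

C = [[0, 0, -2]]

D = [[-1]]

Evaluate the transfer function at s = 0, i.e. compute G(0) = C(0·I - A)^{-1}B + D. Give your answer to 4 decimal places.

1.5000

G(0) = C(-A)^{-1}B + D = -C A^{-1} B + D.
det A = -48, so A^{-1} = (1/-48)·adj(A) = [[5/6, -1, -7/6], [1/3, -1/2, -5/12], [1, -1, -5/4]]
A^{-1} B = [1, 1/4, 5/4]^T
C A^{-1} B = -5/2
G(0) = D - C A^{-1} B = -1 - (-5/2) = 3/2 ≈ 1.5000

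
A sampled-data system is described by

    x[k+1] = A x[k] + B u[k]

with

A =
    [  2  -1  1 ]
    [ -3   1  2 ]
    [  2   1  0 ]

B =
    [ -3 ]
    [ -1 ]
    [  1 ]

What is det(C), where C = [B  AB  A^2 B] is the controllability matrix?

AB = [[-4], [10], [-7]]
A^2B = [[-25], [8], [2]]
Controllability matrix C = [B  AB  A^2B] = [[-3, -4, -25], [-1, 10, 8], [1, -7, 2]]
Expanding along the first row, det(C) = (-3)·(10·2 - 8·(-7)) - (-4)·((-1)·2 - 8·1) + (-25)·((-1)·(-7) - 10·1) = (-3)·76 - (-4)·(-10) + (-25)·(-3) = -193
Since det(C) ≠ 0, rank(C) = 3 and the system is completely controllable.

-193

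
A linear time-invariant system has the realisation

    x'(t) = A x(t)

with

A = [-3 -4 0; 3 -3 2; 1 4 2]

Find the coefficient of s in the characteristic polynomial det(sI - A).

Expand det(sI - A) for the 3×3 matrix.
p(s) = s^3 + 4s^2 + s - 58.
(Check: constant term = det(-A) = (-1)^3 det A = -58; coefficient of s^2 = -tr A = 4.)
The coefficient of s is 1.

1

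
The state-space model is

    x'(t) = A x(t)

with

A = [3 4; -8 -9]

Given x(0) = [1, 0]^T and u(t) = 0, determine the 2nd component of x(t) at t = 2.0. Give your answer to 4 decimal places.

-0.2706

det(sI - A) = s^2 - (tr A)s + det A, with tr A = 3 + (-9) = -6 and det A = 3·(-9) - 4·(-8) = -27 - (-32) = 5.
So p(s) = det(sI - A) = s^2 + 6s + 5.
Factor s^2 + 6s + 5: two numbers with sum -6 and product 5 are -1 and -5, so s^2 + 6s + 5 = (s + 1)(s + 5).
Hence p(s) = (s + 1) (s + 5), with roots -5, -1.
The eigenvalues -5, -1 are distinct and real, so A is diagonalisable and x(t) = e^{At} x(0) = V diag(e^{λ_i t}) V^{-1} x(0), where the columns of V are the eigenvectors.
λ = -5: A - (-5)I = [[8, 4], [-8, -4]]. Row 1 gives 8·v1 + 4·v2 = 0, so take v_1 = [1, -2]^T.
λ = -1: A - (-1)I = [[4, 4], [-8, -8]]. Row 1 gives 4·v1 + 4·v2 = 0, so take v_2 = [1, -1]^T.
V = [v_1 v_2] = [[1, 1], [-2, -1]] has det V = 1, so V^{-1} = adj(V)/det V = [[-1, -1], [2, 1]].
Modal coordinates z(0) = V^{-1} x(0): (-1)·1 + (-1)·0 = -1; 2·1 + 1·0 = 2; so z(0) = [-1, 2]^T.
x_2(t) = Σ_i (v_i)_2 · z_i(0) · e^{λ_i t} (row 2 of V times the modal terms).
x_2(2.0) = (-2)·(-1)·e^{-5·2.0} + (-1)·2·e^{-1·2.0} = 2·0.000045 + (-2)·0.135335 = -0.2706.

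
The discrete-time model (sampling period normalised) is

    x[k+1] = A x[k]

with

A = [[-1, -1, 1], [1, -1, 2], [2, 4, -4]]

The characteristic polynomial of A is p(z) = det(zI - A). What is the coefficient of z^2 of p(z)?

Expand det(zI - A) for the 3×3 matrix.
p(z) = z^3 + 6z^2 - 2.
(Check: constant term = det(-A) = (-1)^3 det A = -2; coefficient of z^2 = -tr A = 6.)
The coefficient of z^2 is 6.

6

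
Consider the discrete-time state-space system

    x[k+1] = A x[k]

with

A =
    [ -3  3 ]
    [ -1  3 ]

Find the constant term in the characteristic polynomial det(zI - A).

For a 2×2 matrix, det(zI - A) = z^2 - (tr A)z + det A.
tr A = 0, det A = -6.
So p(z) = z^2 - 6.
The constant term is -6.

-6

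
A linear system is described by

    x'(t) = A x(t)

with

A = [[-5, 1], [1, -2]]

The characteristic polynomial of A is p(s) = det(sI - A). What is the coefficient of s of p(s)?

7

For a 2×2 matrix, det(sI - A) = s^2 - (tr A)s + det A.
tr A = -7, det A = 9.
So p(s) = s^2 + 7s + 9.
The coefficient of s is 7.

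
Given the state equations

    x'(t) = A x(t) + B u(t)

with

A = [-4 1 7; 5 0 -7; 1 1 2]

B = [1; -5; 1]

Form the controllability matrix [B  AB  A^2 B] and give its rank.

2

AB = [[-2], [-2], [-2]]
A^2B = [[-8], [4], [-8]]
Controllability matrix C = [B  AB  A^2B] = [[1, -2, -8], [-5, -2, 4], [1, -2, -8]]
The rows r1, r2, r3 of C are linearly dependent: -r1 + r3 = 0 (check each entry), so rank(C) ≤ 2.
The 2×2 minor from rows 1, 2, columns 1, 2 is 1·(-2) - (-2)·(-5) = -2 - 10 = -12 ≠ 0, so rank(C) = 2.
rank(C) = 2 < n = 3, so the pair (A, B) is not completely controllable.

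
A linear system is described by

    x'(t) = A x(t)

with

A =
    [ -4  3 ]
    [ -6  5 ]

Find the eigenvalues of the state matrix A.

-1, 2

det(sI - A) = s^2 - (tr A)s + det A, with tr A = (-4) + 5 = 1 and det A = (-4)·5 - 3·(-6) = -20 - (-18) = -2.
So p(s) = det(sI - A) = s^2 - s - 2.
Factor s^2 - s - 2: two numbers with sum 1 and product -2 are 2 and -1, so s^2 - s - 2 = (s - 2)(s + 1).
Hence p(s) = (s - 2) (s + 1), with roots -1, 2.
At least one eigenvalue has non-negative real part, so the system is not asymptotically stable.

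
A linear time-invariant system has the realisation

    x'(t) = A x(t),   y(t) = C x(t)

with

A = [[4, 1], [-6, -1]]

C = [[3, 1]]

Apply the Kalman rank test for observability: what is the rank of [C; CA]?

CA = [[6, 2]]
Observability matrix O = [C; CA] = [[3, 1], [6, 2]]
Every row of O is a scalar multiple of row 1 = [3, 1] (multipliers 1, 2), so the rows span a one-dimensional space.
O ≠ 0, hence rank(O) = 1.
rank(O) = 1 < n = 2, so the pair (A, C) is not completely observable.

1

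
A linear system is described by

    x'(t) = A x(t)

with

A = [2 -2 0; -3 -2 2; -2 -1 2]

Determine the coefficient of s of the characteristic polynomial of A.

Expand det(sI - A) for the 3×3 matrix.
p(s) = s^3 - 2s^2 - 8s + 8.
(Check: constant term = det(-A) = (-1)^3 det A = 8; coefficient of s^2 = -tr A = -2.)
The coefficient of s is -8.

-8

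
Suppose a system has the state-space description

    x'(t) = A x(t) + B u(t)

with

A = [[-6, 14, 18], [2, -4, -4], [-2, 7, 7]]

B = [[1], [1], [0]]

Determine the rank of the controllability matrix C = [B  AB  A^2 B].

AB = [[8], [-2], [5]]
A^2B = [[14], [4], [5]]
Controllability matrix C = [B  AB  A^2B] = [[1, 8, 14], [1, -2, 4], [0, 5, 5]]
The rows r1, r2, r3 of C are linearly dependent: -r1 + r2 + 2·r3 = 0 (check each entry), so rank(C) ≤ 2.
The 2×2 minor from rows 1, 2, columns 1, 2 is 1·(-2) - 8·1 = -2 - 8 = -10 ≠ 0, so rank(C) = 2.
rank(C) = 2 < n = 3, so the pair (A, B) is not completely controllable.

2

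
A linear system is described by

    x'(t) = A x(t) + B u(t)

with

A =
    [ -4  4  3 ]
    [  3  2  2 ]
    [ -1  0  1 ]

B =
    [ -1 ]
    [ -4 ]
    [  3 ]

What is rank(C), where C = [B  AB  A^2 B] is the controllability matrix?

AB = [[-3], [-5], [4]]
A^2B = [[4], [-11], [7]]
Controllability matrix C = [B  AB  A^2B] = [[-1, -3, 4], [-4, -5, -11], [3, 4, 7]]
det(C) = (-1)·((-5)·7 - (-11)·4) - (-3)·((-4)·7 - (-11)·3) + 4·((-4)·4 - (-5)·3) = (-1)·9 - (-3)·5 + 4·(-1) = 2 ≠ 0, so rank(C) = 3.
rank(C) = 3 = n, so the pair (A, B) is completely controllable.

3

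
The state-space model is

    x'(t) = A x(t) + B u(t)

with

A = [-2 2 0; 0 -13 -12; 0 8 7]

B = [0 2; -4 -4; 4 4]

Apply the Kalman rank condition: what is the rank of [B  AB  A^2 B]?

AB = [[-8, -12], [4, 4], [-4, -4]]
A^2B = [[24, 32], [-4, -4], [4, 4]]
Controllability matrix C = [B  AB  A^2B] = [[0, 2, -8, -12, 24, 32], [-4, -4, 4, 4, -4, -4], [4, 4, -4, -4, 4, 4]]
The rows r1, r2, r3 of C are linearly dependent: r2 + r3 = 0 (check each entry), so rank(C) ≤ 2.
The 2×2 minor from rows 1, 2, columns 1, 2 is 0·(-4) - 2·(-4) = 0 - (-8) = 8 ≠ 0, so rank(C) = 2.
rank(C) = 2 < n = 3, so the pair (A, B) is not completely controllable.

2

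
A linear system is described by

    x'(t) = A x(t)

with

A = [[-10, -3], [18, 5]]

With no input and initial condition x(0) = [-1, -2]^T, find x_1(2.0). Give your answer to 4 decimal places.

det(sI - A) = s^2 - (tr A)s + det A, with tr A = (-10) + 5 = -5 and det A = (-10)·5 - (-3)·18 = -50 - (-54) = 4.
So p(s) = det(sI - A) = s^2 + 5s + 4.
Factor s^2 + 5s + 4: two numbers with sum -5 and product 4 are -1 and -4, so s^2 + 5s + 4 = (s + 1)(s + 4).
Hence p(s) = (s + 1) (s + 4), with roots -4, -1.
The eigenvalues -4, -1 are distinct and real, so A is diagonalisable and x(t) = e^{At} x(0) = V diag(e^{λ_i t}) V^{-1} x(0), where the columns of V are the eigenvectors.
λ = -4: A - (-4)I = [[-6, -3], [18, 9]]. Row 1 gives (-6)·v1 + (-3)·v2 = 0, so take v_1 = [-1, 2]^T.
λ = -1: A - (-1)I = [[-9, -3], [18, 6]]. Row 1 gives (-9)·v1 + (-3)·v2 = 0, so take v_2 = [1, -3]^T.
V = [v_1 v_2] = [[-1, 1], [2, -3]] has det V = 1, so V^{-1} = adj(V)/det V = [[-3, -1], [-2, -1]].
Modal coordinates z(0) = V^{-1} x(0): (-3)·(-1) + (-1)·(-2) = 5; (-2)·(-1) + (-1)·(-2) = 4; so z(0) = [5, 4]^T.
x_1(t) = Σ_i (v_i)_1 · z_i(0) · e^{λ_i t} (row 1 of V times the modal terms).
x_1(2.0) = (-1)·5·e^{-4·2.0} + 1·4·e^{-1·2.0} = (-5)·0.000335 + 4·0.135335 = 0.5397.

0.5397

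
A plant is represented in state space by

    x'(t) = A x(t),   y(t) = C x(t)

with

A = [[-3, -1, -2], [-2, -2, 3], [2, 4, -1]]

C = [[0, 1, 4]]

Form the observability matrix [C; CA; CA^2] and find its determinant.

CA = [[6, 14, -1]]
CA^2 = [[-48, -38, 31]]
Observability matrix O = [C; CA; CA^2] = [[0, 1, 4], [6, 14, -1], [-48, -38, 31]]
Expanding along the first row, det(O) = 0·(14·31 - (-1)·(-38)) - 1·(6·31 - (-1)·(-48)) + 4·(6·(-38) - 14·(-48)) = 0·396 - 1·138 + 4·444 = 1638
Since det(O) ≠ 0, rank(O) = 3 and the system is completely observable.

1638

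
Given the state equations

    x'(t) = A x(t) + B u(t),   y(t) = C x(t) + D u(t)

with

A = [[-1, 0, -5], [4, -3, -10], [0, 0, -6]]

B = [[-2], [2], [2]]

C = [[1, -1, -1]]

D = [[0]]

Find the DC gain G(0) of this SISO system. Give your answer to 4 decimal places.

G(0) = C(-A)^{-1}B + D = -C A^{-1} B + D.
det A = -18, so A^{-1} = (1/-18)·adj(A) = [[-1, 0, 5/6], [-4/3, -1/3, 5/3], [0, 0, -1/6]]
A^{-1} B = [11/3, 16/3, -1/3]^T
C A^{-1} B = -4/3
G(0) = D - C A^{-1} B = 0 - (-4/3) = 4/3 ≈ 1.3333

1.3333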